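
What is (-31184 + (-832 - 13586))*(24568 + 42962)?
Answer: -3079503060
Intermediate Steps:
(-31184 + (-832 - 13586))*(24568 + 42962) = (-31184 - 14418)*67530 = -45602*67530 = -3079503060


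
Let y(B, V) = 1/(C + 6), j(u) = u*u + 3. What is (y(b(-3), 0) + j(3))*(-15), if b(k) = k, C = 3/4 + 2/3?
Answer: -16200/89 ≈ -182.02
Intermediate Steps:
C = 17/12 (C = 3*(¼) + 2*(⅓) = ¾ + ⅔ = 17/12 ≈ 1.4167)
j(u) = 3 + u² (j(u) = u² + 3 = 3 + u²)
y(B, V) = 12/89 (y(B, V) = 1/(17/12 + 6) = 1/(89/12) = 12/89)
(y(b(-3), 0) + j(3))*(-15) = (12/89 + (3 + 3²))*(-15) = (12/89 + (3 + 9))*(-15) = (12/89 + 12)*(-15) = (1080/89)*(-15) = -16200/89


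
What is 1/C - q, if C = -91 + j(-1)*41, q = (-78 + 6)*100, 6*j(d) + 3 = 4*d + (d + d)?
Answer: 2195998/305 ≈ 7200.0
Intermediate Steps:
j(d) = -½ + d (j(d) = -½ + (4*d + (d + d))/6 = -½ + (4*d + 2*d)/6 = -½ + (6*d)/6 = -½ + d)
q = -7200 (q = -72*100 = -7200)
C = -305/2 (C = -91 + (-½ - 1)*41 = -91 - 3/2*41 = -91 - 123/2 = -305/2 ≈ -152.50)
1/C - q = 1/(-305/2) - 1*(-7200) = -2/305 + 7200 = 2195998/305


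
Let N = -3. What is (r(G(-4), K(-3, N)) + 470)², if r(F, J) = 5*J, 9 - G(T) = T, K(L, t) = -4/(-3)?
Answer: 2044900/9 ≈ 2.2721e+5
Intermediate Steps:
K(L, t) = 4/3 (K(L, t) = -4*(-⅓) = 4/3)
G(T) = 9 - T
(r(G(-4), K(-3, N)) + 470)² = (5*(4/3) + 470)² = (20/3 + 470)² = (1430/3)² = 2044900/9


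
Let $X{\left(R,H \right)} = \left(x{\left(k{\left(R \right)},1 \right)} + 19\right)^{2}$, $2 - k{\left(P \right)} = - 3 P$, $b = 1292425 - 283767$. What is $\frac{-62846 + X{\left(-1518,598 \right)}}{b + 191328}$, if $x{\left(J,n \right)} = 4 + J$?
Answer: $\frac{20448995}{1199986} \approx 17.041$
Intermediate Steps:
$b = 1008658$
$k{\left(P \right)} = 2 + 3 P$ ($k{\left(P \right)} = 2 - - 3 P = 2 + 3 P$)
$X{\left(R,H \right)} = \left(25 + 3 R\right)^{2}$ ($X{\left(R,H \right)} = \left(\left(4 + \left(2 + 3 R\right)\right) + 19\right)^{2} = \left(\left(6 + 3 R\right) + 19\right)^{2} = \left(25 + 3 R\right)^{2}$)
$\frac{-62846 + X{\left(-1518,598 \right)}}{b + 191328} = \frac{-62846 + \left(25 + 3 \left(-1518\right)\right)^{2}}{1008658 + 191328} = \frac{-62846 + \left(25 - 4554\right)^{2}}{1199986} = \left(-62846 + \left(-4529\right)^{2}\right) \frac{1}{1199986} = \left(-62846 + 20511841\right) \frac{1}{1199986} = 20448995 \cdot \frac{1}{1199986} = \frac{20448995}{1199986}$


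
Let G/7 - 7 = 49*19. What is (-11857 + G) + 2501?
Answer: -2790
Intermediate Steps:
G = 6566 (G = 49 + 7*(49*19) = 49 + 7*931 = 49 + 6517 = 6566)
(-11857 + G) + 2501 = (-11857 + 6566) + 2501 = -5291 + 2501 = -2790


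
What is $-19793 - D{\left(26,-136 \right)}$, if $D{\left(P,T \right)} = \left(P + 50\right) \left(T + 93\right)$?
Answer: $-16525$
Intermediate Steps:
$D{\left(P,T \right)} = \left(50 + P\right) \left(93 + T\right)$
$-19793 - D{\left(26,-136 \right)} = -19793 - \left(4650 + 50 \left(-136\right) + 93 \cdot 26 + 26 \left(-136\right)\right) = -19793 - \left(4650 - 6800 + 2418 - 3536\right) = -19793 - -3268 = -19793 + 3268 = -16525$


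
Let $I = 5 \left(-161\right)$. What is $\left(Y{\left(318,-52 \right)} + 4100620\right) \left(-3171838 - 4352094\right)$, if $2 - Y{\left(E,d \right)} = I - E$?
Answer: $-30861250461340$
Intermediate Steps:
$I = -805$
$Y{\left(E,d \right)} = 807 + E$ ($Y{\left(E,d \right)} = 2 - \left(-805 - E\right) = 2 + \left(805 + E\right) = 807 + E$)
$\left(Y{\left(318,-52 \right)} + 4100620\right) \left(-3171838 - 4352094\right) = \left(\left(807 + 318\right) + 4100620\right) \left(-3171838 - 4352094\right) = \left(1125 + 4100620\right) \left(-7523932\right) = 4101745 \left(-7523932\right) = -30861250461340$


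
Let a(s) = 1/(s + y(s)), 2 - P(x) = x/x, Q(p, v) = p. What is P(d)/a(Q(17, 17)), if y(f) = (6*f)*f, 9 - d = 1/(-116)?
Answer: 1751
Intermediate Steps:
d = 1045/116 (d = 9 - 1/(-116) = 9 - 1*(-1/116) = 9 + 1/116 = 1045/116 ≈ 9.0086)
y(f) = 6*f²
P(x) = 1 (P(x) = 2 - x/x = 2 - 1*1 = 2 - 1 = 1)
a(s) = 1/(s + 6*s²)
P(d)/a(Q(17, 17)) = 1/(1/(17*(1 + 6*17))) = 1/(1/(17*(1 + 102))) = 1/((1/17)/103) = 1/((1/17)*(1/103)) = 1/(1/1751) = 1*1751 = 1751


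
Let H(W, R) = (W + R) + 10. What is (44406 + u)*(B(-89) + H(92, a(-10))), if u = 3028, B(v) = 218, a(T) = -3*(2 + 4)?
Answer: 14325068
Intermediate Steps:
a(T) = -18 (a(T) = -3*6 = -18)
H(W, R) = 10 + R + W (H(W, R) = (R + W) + 10 = 10 + R + W)
(44406 + u)*(B(-89) + H(92, a(-10))) = (44406 + 3028)*(218 + (10 - 18 + 92)) = 47434*(218 + 84) = 47434*302 = 14325068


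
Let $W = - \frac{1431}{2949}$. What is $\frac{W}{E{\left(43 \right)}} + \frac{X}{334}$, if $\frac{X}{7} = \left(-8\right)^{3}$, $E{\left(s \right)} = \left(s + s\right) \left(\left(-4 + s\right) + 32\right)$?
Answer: $- \frac{10756018475}{1002367066} \approx -10.731$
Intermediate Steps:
$W = - \frac{477}{983}$ ($W = \left(-1431\right) \frac{1}{2949} = - \frac{477}{983} \approx -0.48525$)
$E{\left(s \right)} = 2 s \left(28 + s\right)$
$X = -3584$ ($X = 7 \left(-8\right)^{3} = 7 \left(-512\right) = -3584$)
$\frac{W}{E{\left(43 \right)}} + \frac{X}{334} = - \frac{477}{983 \cdot 2 \cdot 43 \left(28 + 43\right)} - \frac{3584}{334} = - \frac{477}{983 \cdot 2 \cdot 43 \cdot 71} - \frac{1792}{167} = - \frac{477}{983 \cdot 6106} - \frac{1792}{167} = \left(- \frac{477}{983}\right) \frac{1}{6106} - \frac{1792}{167} = - \frac{477}{6002198} - \frac{1792}{167} = - \frac{10756018475}{1002367066}$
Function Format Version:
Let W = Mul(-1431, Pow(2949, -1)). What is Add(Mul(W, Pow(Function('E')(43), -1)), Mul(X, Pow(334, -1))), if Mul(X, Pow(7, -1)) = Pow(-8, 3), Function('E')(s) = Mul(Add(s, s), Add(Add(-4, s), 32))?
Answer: Rational(-10756018475, 1002367066) ≈ -10.731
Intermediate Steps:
W = Rational(-477, 983) (W = Mul(-1431, Rational(1, 2949)) = Rational(-477, 983) ≈ -0.48525)
Function('E')(s) = Mul(2, s, Add(28, s)) (Function('E')(s) = Mul(Mul(2, s), Add(28, s)) = Mul(2, s, Add(28, s)))
X = -3584 (X = Mul(7, Pow(-8, 3)) = Mul(7, -512) = -3584)
Add(Mul(W, Pow(Function('E')(43), -1)), Mul(X, Pow(334, -1))) = Add(Mul(Rational(-477, 983), Pow(Mul(2, 43, Add(28, 43)), -1)), Mul(-3584, Pow(334, -1))) = Add(Mul(Rational(-477, 983), Pow(Mul(2, 43, 71), -1)), Mul(-3584, Rational(1, 334))) = Add(Mul(Rational(-477, 983), Pow(6106, -1)), Rational(-1792, 167)) = Add(Mul(Rational(-477, 983), Rational(1, 6106)), Rational(-1792, 167)) = Add(Rational(-477, 6002198), Rational(-1792, 167)) = Rational(-10756018475, 1002367066)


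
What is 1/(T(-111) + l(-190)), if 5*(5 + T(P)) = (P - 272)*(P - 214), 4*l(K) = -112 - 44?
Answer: 1/24851 ≈ 4.0240e-5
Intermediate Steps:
l(K) = -39 (l(K) = (-112 - 44)/4 = (¼)*(-156) = -39)
T(P) = -5 + (-272 + P)*(-214 + P)/5 (T(P) = -5 + ((P - 272)*(P - 214))/5 = -5 + ((-272 + P)*(-214 + P))/5 = -5 + (-272 + P)*(-214 + P)/5)
1/(T(-111) + l(-190)) = 1/((58183/5 - 486/5*(-111) + (⅕)*(-111)²) - 39) = 1/((58183/5 + 53946/5 + (⅕)*12321) - 39) = 1/((58183/5 + 53946/5 + 12321/5) - 39) = 1/(24890 - 39) = 1/24851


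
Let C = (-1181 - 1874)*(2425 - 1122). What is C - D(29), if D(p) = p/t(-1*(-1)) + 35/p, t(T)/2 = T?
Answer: -230879481/58 ≈ -3.9807e+6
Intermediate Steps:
t(T) = 2*T
C = -3980665 (C = -3055*1303 = -3980665)
D(p) = p/2 + 35/p (D(p) = p/((2*(-1*(-1)))) + 35/p = p/((2*1)) + 35/p = p/2 + 35/p)
C - D(29) = -3980665 - ((½)*29 + 35/29) = -3980665 - (29/2 + 35*(1/29)) = -3980665 - (29/2 + 35/29) = -3980665 - 1*911/58 = -3980665 - 911/58 = -230879481/58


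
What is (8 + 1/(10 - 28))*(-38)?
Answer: -2717/9 ≈ -301.89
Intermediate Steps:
(8 + 1/(10 - 28))*(-38) = (8 + 1/(-18))*(-38) = (8 - 1/18)*(-38) = (143/18)*(-38) = -2717/9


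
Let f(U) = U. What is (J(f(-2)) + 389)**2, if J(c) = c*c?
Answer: 154449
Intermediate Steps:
J(c) = c**2
(J(f(-2)) + 389)**2 = ((-2)**2 + 389)**2 = (4 + 389)**2 = 393**2 = 154449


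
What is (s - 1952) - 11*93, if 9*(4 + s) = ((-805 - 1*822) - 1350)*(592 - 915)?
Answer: 934760/9 ≈ 1.0386e+5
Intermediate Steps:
s = 961535/9 (s = -4 + (((-805 - 1*822) - 1350)*(592 - 915))/9 = -4 + (((-805 - 822) - 1350)*(-323))/9 = -4 + ((-1627 - 1350)*(-323))/9 = -4 + (-2977*(-323))/9 = -4 + (⅑)*961571 = -4 + 961571/9 = 961535/9 ≈ 1.0684e+5)
(s - 1952) - 11*93 = (961535/9 - 1952) - 11*93 = 943967/9 - 1023 = 934760/9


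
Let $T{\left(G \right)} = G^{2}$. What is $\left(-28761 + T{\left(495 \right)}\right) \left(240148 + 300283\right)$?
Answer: $116875769784$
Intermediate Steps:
$\left(-28761 + T{\left(495 \right)}\right) \left(240148 + 300283\right) = \left(-28761 + 495^{2}\right) \left(240148 + 300283\right) = \left(-28761 + 245025\right) 540431 = 216264 \cdot 540431 = 116875769784$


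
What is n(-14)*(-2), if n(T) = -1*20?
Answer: 40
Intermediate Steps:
n(T) = -20
n(-14)*(-2) = -20*(-2) = 40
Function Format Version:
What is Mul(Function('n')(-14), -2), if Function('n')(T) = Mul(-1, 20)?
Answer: 40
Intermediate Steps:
Function('n')(T) = -20
Mul(Function('n')(-14), -2) = Mul(-20, -2) = 40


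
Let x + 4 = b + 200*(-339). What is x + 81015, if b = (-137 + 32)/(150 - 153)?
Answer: 13246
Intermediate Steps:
b = 35 (b = -105/(-3) = -105*(-⅓) = 35)
x = -67769 (x = -4 + (35 + 200*(-339)) = -4 + (35 - 67800) = -4 - 67765 = -67769)
x + 81015 = -67769 + 81015 = 13246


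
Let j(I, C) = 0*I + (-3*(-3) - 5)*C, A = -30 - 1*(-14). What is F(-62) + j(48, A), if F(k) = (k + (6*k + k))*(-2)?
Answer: 928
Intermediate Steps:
F(k) = -16*k (F(k) = (k + 7*k)*(-2) = (8*k)*(-2) = -16*k)
A = -16 (A = -30 + 14 = -16)
j(I, C) = 4*C (j(I, C) = 0 + (9 - 5)*C = 0 + 4*C = 4*C)
F(-62) + j(48, A) = -16*(-62) + 4*(-16) = 992 - 64 = 928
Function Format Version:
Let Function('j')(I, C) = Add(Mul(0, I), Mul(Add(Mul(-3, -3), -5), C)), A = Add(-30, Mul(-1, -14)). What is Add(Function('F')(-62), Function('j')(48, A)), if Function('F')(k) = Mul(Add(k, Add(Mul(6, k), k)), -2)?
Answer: 928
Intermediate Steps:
Function('F')(k) = Mul(-16, k) (Function('F')(k) = Mul(Add(k, Mul(7, k)), -2) = Mul(Mul(8, k), -2) = Mul(-16, k))
A = -16 (A = Add(-30, 14) = -16)
Function('j')(I, C) = Mul(4, C) (Function('j')(I, C) = Add(0, Mul(Add(9, -5), C)) = Add(0, Mul(4, C)) = Mul(4, C))
Add(Function('F')(-62), Function('j')(48, A)) = Add(Mul(-16, -62), Mul(4, -16)) = Add(992, -64) = 928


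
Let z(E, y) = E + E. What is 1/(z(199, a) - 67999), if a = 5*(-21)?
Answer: -1/67601 ≈ -1.4793e-5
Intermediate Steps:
a = -105
z(E, y) = 2*E
1/(z(199, a) - 67999) = 1/(2*199 - 67999) = 1/(398 - 67999) = 1/(-67601) = -1/67601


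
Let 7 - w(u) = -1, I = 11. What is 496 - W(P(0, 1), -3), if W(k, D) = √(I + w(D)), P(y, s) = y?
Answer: 496 - √19 ≈ 491.64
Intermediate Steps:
w(u) = 8 (w(u) = 7 - 1*(-1) = 7 + 1 = 8)
W(k, D) = √19 (W(k, D) = √(11 + 8) = √19)
496 - W(P(0, 1), -3) = 496 - √19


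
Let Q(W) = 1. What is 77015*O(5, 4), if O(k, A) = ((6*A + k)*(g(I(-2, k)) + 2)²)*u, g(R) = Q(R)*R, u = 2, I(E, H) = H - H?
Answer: 17867480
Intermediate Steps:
I(E, H) = 0
g(R) = R (g(R) = 1*R = R)
O(k, A) = 8*k + 48*A (O(k, A) = ((6*A + k)*(0 + 2)²)*2 = ((k + 6*A)*2²)*2 = ((k + 6*A)*4)*2 = (4*k + 24*A)*2 = 8*k + 48*A)
77015*O(5, 4) = 77015*(8*5 + 48*4) = 77015*(40 + 192) = 77015*232 = 17867480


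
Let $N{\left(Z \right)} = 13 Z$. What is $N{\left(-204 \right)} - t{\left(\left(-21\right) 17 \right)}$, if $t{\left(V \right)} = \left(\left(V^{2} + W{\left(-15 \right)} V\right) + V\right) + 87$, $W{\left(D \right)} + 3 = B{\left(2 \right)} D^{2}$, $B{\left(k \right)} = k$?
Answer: $29748$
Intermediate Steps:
$W{\left(D \right)} = -3 + 2 D^{2}$
$t{\left(V \right)} = 87 + V^{2} + 448 V$ ($t{\left(V \right)} = \left(\left(V^{2} + \left(-3 + 2 \left(-15\right)^{2}\right) V\right) + V\right) + 87 = \left(\left(V^{2} + \left(-3 + 2 \cdot 225\right) V\right) + V\right) + 87 = \left(\left(V^{2} + \left(-3 + 450\right) V\right) + V\right) + 87 = \left(\left(V^{2} + 447 V\right) + V\right) + 87 = \left(V^{2} + 448 V\right) + 87 = 87 + V^{2} + 448 V$)
$N{\left(-204 \right)} - t{\left(\left(-21\right) 17 \right)} = 13 \left(-204\right) - \left(87 + \left(\left(-21\right) 17\right)^{2} + 448 \left(\left(-21\right) 17\right)\right) = -2652 - \left(87 + \left(-357\right)^{2} + 448 \left(-357\right)\right) = -2652 - \left(87 + 127449 - 159936\right) = -2652 - -32400 = -2652 + 32400 = 29748$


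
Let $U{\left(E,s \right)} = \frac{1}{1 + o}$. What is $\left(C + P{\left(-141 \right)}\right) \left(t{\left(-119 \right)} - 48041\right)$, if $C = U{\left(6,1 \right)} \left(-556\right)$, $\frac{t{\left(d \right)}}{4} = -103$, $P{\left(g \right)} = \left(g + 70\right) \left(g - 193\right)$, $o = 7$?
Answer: $- \frac{2291293917}{2} \approx -1.1456 \cdot 10^{9}$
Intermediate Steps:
$P{\left(g \right)} = \left(-193 + g\right) \left(70 + g\right)$ ($P{\left(g \right)} = \left(70 + g\right) \left(-193 + g\right) = \left(-193 + g\right) \left(70 + g\right)$)
$U{\left(E,s \right)} = \frac{1}{8}$ ($U{\left(E,s \right)} = \frac{1}{1 + 7} = \frac{1}{8}$)
$t{\left(d \right)} = -412$ ($t{\left(d \right)} = 4 \left(-103\right) = -412$)
$C = - \frac{139}{2}$ ($C = \frac{1}{8} \left(-556\right) = - \frac{139}{2} \approx -69.5$)
$\left(C + P{\left(-141 \right)}\right) \left(t{\left(-119 \right)} - 48041\right) = \left(- \frac{139}{2} - \left(-3833 - 19881\right)\right) \left(-412 - 48041\right) = \left(- \frac{139}{2} + \left(-13510 + 19881 + 17343\right)\right) \left(-48453\right) = \left(- \frac{139}{2} + 23714\right) \left(-48453\right) = \frac{47289}{2} \left(-48453\right) = - \frac{2291293917}{2}$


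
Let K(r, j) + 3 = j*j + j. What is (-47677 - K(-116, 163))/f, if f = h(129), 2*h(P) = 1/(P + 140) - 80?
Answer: 13343476/7173 ≈ 1860.2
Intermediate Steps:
K(r, j) = -3 + j + j**2 (K(r, j) = -3 + (j*j + j) = -3 + (j**2 + j) = -3 + (j + j**2) = -3 + j + j**2)
h(P) = -40 + 1/(2*(140 + P)) (h(P) = (1/(P + 140) - 80)/2 = (1/(140 + P) - 80)/2 = (-80 + 1/(140 + P))/2 = -40 + 1/(2*(140 + P)))
f = -21519/538 (f = (-11199 - 80*129)/(2*(140 + 129)) = (1/2)*(-11199 - 10320)/269 = (1/2)*(1/269)*(-21519) = -21519/538 ≈ -39.998)
(-47677 - K(-116, 163))/f = (-47677 - (-3 + 163 + 163**2))/(-21519/538) = (-47677 - (-3 + 163 + 26569))*(-538/21519) = (-47677 - 1*26729)*(-538/21519) = (-47677 - 26729)*(-538/21519) = -74406*(-538/21519) = 13343476/7173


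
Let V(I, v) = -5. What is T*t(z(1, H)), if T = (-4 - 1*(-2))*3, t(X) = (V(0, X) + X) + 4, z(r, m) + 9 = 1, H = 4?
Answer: 54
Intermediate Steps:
z(r, m) = -8 (z(r, m) = -9 + 1 = -8)
t(X) = -1 + X (t(X) = (-5 + X) + 4 = -1 + X)
T = -6 (T = (-4 + 2)*3 = -2*3 = -6)
T*t(z(1, H)) = -6*(-1 - 8) = -6*(-9) = 54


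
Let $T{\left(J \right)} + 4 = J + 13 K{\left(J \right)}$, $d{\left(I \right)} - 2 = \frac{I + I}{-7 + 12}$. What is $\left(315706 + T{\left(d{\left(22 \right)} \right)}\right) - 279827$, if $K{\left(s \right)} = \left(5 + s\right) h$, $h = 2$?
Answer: $\frac{181483}{5} \approx 36297.0$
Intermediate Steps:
$K{\left(s \right)} = 10 + 2 s$ ($K{\left(s \right)} = \left(5 + s\right) 2 = 10 + 2 s$)
$d{\left(I \right)} = 2 + \frac{2 I}{5}$ ($d{\left(I \right)} = 2 + \frac{I + I}{-7 + 12} = 2 + \frac{2 I}{5}$)
$T{\left(J \right)} = 126 + 27 J$ ($T{\left(J \right)} = -4 + \left(J + 13 \left(10 + 2 J\right)\right) = -4 + \left(J + \left(130 + 26 J\right)\right) = -4 + \left(130 + 27 J\right) = 126 + 27 J$)
$\left(315706 + T{\left(d{\left(22 \right)} \right)}\right) - 279827 = \left(315706 + \left(126 + 27 \left(2 + \frac{2}{5} \cdot 22\right)\right)\right) - 279827 = \left(315706 + \left(126 + 27 \left(2 + \frac{44}{5}\right)\right)\right) - 279827 = \left(315706 + \left(126 + 27 \cdot \frac{54}{5}\right)\right) - 279827 = \left(315706 + \left(126 + \frac{1458}{5}\right)\right) - 279827 = \left(315706 + \frac{2088}{5}\right) - 279827 = \frac{1580618}{5} - 279827 = \frac{181483}{5}$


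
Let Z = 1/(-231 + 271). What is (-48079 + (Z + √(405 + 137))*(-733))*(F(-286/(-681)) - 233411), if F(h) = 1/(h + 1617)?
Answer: 123655134540117379/11014630 + 188449593855596*√542/1101463 ≈ 1.5210e+10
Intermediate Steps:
Z = 1/40 ≈ 0.025000
F(h) = 1/(1617 + h)
(-48079 + (Z + √(405 + 137))*(-733))*(F(-286/(-681)) - 233411) = (-48079 + (1/40 + √(405 + 137))*(-733))*(1/(1617 - 286/(-681)) - 233411) = (-48079 + (1/40 + √542)*(-733))*(1/(1617 - 286*(-1/681)) - 233411) = (-48079 + (-733/40 - 733*√542))*(1/(1617 + 286/681) - 233411) = (-1923893/40 - 733*√542)*(1/(1101463/681) - 233411) = (-1923893/40 - 733*√542)*(681/1101463 - 233411) = (-1923893/40 - 733*√542)*(-257093579612/1101463) = 123655134540117379/11014630 + 188449593855596*√542/1101463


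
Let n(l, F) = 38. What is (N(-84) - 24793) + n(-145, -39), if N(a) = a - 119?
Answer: -24958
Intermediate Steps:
N(a) = -119 + a
(N(-84) - 24793) + n(-145, -39) = ((-119 - 84) - 24793) + 38 = (-203 - 24793) + 38 = -24996 + 38 = -24958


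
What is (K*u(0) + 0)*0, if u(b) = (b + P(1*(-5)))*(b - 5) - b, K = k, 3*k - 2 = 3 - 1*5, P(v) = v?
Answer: 0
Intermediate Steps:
k = 0 (k = ⅔ + (3 - 1*5)/3 = ⅔ + (3 - 5)/3 = ⅔ + (⅓)*(-2) = ⅔ - ⅔ = 0)
K = 0
u(b) = (-5 + b)² - b (u(b) = (b + 1*(-5))*(b - 5) - b = (b - 5)*(-5 + b) - b = (-5 + b)*(-5 + b) - b = (-5 + b)² - b)
(K*u(0) + 0)*0 = (0*(25 + 0² - 11*0) + 0)*0 = (0*(25 + 0 + 0) + 0)*0 = (0*25 + 0)*0 = (0 + 0)*0 = 0*0 = 0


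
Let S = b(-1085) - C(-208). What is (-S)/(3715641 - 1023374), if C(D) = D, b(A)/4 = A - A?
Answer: -208/2692267 ≈ -7.7258e-5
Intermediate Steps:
b(A) = 0 (b(A) = 4*(A - A) = 4*0 = 0)
S = 208 (S = 0 - 1*(-208) = 0 + 208 = 208)
(-S)/(3715641 - 1023374) = (-1*208)/(3715641 - 1023374) = -208/2692267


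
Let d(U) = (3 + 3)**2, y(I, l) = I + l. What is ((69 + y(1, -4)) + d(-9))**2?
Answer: 10404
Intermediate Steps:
d(U) = 36 (d(U) = 6**2 = 36)
((69 + y(1, -4)) + d(-9))**2 = ((69 + (1 - 4)) + 36)**2 = ((69 - 3) + 36)**2 = (66 + 36)**2 = 102**2 = 10404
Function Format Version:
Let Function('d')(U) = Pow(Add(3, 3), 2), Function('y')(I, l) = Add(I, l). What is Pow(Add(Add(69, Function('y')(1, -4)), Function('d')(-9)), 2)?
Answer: 10404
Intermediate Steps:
Function('d')(U) = 36 (Function('d')(U) = Pow(6, 2) = 36)
Pow(Add(Add(69, Function('y')(1, -4)), Function('d')(-9)), 2) = Pow(Add(Add(69, Add(1, -4)), 36), 2) = Pow(Add(Add(69, -3), 36), 2) = Pow(Add(66, 36), 2) = Pow(102, 2) = 10404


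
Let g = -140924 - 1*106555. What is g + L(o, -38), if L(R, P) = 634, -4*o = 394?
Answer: -246845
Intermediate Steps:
o = -197/2 (o = -1/4*394 = -197/2 ≈ -98.500)
g = -247479 (g = -140924 - 106555 = -247479)
g + L(o, -38) = -247479 + 634 = -246845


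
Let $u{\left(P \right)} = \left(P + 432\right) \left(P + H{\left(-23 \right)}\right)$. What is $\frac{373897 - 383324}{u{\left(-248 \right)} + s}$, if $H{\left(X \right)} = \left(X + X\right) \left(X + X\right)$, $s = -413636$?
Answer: $\frac{9427}{69924} \approx 0.13482$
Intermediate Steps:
$H{\left(X \right)} = 4 X^{2}$ ($H{\left(X \right)} = 2 X 2 X = 4 X^{2}$)
$u{\left(P \right)} = \left(432 + P\right) \left(2116 + P\right)$ ($u{\left(P \right)} = \left(P + 432\right) \left(P + 4 \left(-23\right)^{2}\right) = \left(432 + P\right) \left(P + 4 \cdot 529\right) = \left(432 + P\right) \left(P + 2116\right) = \left(432 + P\right) \left(2116 + P\right)$)
$\frac{373897 - 383324}{u{\left(-248 \right)} + s} = \frac{373897 - 383324}{\left(914112 + \left(-248\right)^{2} + 2548 \left(-248\right)\right) - 413636} = - \frac{9427}{\left(914112 + 61504 - 631904\right) - 413636} = - \frac{9427}{343712 - 413636} = - \frac{9427}{-69924} = \left(-9427\right) \left(- \frac{1}{69924}\right) = \frac{9427}{69924}$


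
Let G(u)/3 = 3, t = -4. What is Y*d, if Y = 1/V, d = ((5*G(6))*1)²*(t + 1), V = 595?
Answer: -1215/119 ≈ -10.210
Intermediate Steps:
G(u) = 9 (G(u) = 3*3 = 9)
d = -6075 (d = ((5*9)*1)²*(-4 + 1) = (45*1)²*(-3) = 45²*(-3) = 2025*(-3) = -6075)
Y = 1/595 ≈ 0.0016807
Y*d = (1/595)*(-6075) = -1215/119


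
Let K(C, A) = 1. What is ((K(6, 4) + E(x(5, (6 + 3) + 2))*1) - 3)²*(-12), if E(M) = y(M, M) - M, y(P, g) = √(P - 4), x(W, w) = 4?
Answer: -432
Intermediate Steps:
y(P, g) = √(-4 + P)
E(M) = √(-4 + M) - M
((K(6, 4) + E(x(5, (6 + 3) + 2))*1) - 3)²*(-12) = ((1 + (√(-4 + 4) - 1*4)*1) - 3)²*(-12) = ((1 + (√0 - 4)*1) - 3)²*(-12) = ((1 + (0 - 4)*1) - 3)²*(-12) = ((1 - 4*1) - 3)²*(-12) = ((1 - 4) - 3)²*(-12) = (-3 - 3)²*(-12) = (-6)²*(-12) = 36*(-12) = -432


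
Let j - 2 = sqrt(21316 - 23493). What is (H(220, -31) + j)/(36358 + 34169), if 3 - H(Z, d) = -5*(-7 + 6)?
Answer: I*sqrt(2177)/70527 ≈ 0.00066157*I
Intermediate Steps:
H(Z, d) = -2 (H(Z, d) = 3 - (-5)*(-7 + 6) = 3 - (-5)*(-1) = 3 - 1*5 = 3 - 5 = -2)
j = 2 + I*sqrt(2177) (j = 2 + sqrt(21316 - 23493) = 2 + sqrt(-2177) = 2 + I*sqrt(2177) ≈ 2.0 + 46.658*I)
(H(220, -31) + j)/(36358 + 34169) = (-2 + (2 + I*sqrt(2177)))/(36358 + 34169) = (I*sqrt(2177))/70527 = (I*sqrt(2177))*(1/70527) = I*sqrt(2177)/70527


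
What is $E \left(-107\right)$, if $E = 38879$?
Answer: $-4160053$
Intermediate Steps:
$E \left(-107\right) = 38879 \left(-107\right) = -4160053$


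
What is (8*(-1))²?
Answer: 64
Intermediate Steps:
(8*(-1))² = (-8)² = 64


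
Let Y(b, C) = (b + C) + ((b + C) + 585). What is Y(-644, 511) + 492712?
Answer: 493031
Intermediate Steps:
Y(b, C) = 585 + 2*C + 2*b (Y(b, C) = (C + b) + ((C + b) + 585) = (C + b) + (585 + C + b) = 585 + 2*C + 2*b)
Y(-644, 511) + 492712 = (585 + 2*511 + 2*(-644)) + 492712 = (585 + 1022 - 1288) + 492712 = 319 + 492712 = 493031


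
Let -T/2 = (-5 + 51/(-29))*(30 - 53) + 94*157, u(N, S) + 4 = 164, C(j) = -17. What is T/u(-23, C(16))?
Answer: -43249/232 ≈ -186.42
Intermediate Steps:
u(N, S) = 160 (u(N, S) = -4 + 164 = 160)
T = -864980/29 (T = -2*((-5 + 51/(-29))*(30 - 53) + 94*157) = -2*((-5 + 51*(-1/29))*(-23) + 14758) = -2*((-5 - 51/29)*(-23) + 14758) = -2*(-196/29*(-23) + 14758) = -2*(4508/29 + 14758) = -2*432490/29 = -864980/29 ≈ -29827.)
T/u(-23, C(16)) = -864980/29/160 = -864980/29*1/160 = -43249/232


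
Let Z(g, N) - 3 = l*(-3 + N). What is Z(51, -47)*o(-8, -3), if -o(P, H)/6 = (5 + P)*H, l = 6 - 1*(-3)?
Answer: 24138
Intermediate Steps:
l = 9 (l = 6 + 3 = 9)
Z(g, N) = -24 + 9*N (Z(g, N) = 3 + 9*(-3 + N) = 3 + (-27 + 9*N) = -24 + 9*N)
o(P, H) = -6*H*(5 + P) (o(P, H) = -6*(5 + P)*H = -6*H*(5 + P))
Z(51, -47)*o(-8, -3) = (-24 + 9*(-47))*(-6*(-3)*(5 - 8)) = (-24 - 423)*(-6*(-3)*(-3)) = -447*(-54) = 24138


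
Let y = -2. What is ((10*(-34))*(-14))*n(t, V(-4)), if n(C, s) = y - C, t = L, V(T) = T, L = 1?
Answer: -14280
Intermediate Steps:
t = 1
n(C, s) = -2 - C
((10*(-34))*(-14))*n(t, V(-4)) = ((10*(-34))*(-14))*(-2 - 1*1) = (-340*(-14))*(-2 - 1) = 4760*(-3) = -14280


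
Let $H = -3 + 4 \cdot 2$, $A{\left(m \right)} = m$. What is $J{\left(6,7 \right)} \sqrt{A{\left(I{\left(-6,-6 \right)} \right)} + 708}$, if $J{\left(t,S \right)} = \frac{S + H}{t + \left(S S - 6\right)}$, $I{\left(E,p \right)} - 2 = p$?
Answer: $\frac{96 \sqrt{11}}{49} \approx 6.4979$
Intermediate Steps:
$I{\left(E,p \right)} = 2 + p$
$H = 5$ ($H = -3 + 8 = 5$)
$J{\left(t,S \right)} = \frac{5 + S}{-6 + t + S^{2}}$ ($J{\left(t,S \right)} = \frac{S + 5}{t + \left(S S - 6\right)} = \frac{5 + S}{t + \left(S^{2} - 6\right)} = \frac{5 + S}{t + \left(-6 + S^{2}\right)} = \frac{5 + S}{-6 + t + S^{2}}$)
$J{\left(6,7 \right)} \sqrt{A{\left(I{\left(-6,-6 \right)} \right)} + 708} = \frac{5 + 7}{-6 + 6 + 7^{2}} \sqrt{\left(2 - 6\right) + 708} = \frac{1}{-6 + 6 + 49} \cdot 12 \sqrt{-4 + 708} = \frac{1}{49} \cdot 12 \sqrt{704} = \frac{1}{49} \cdot 12 \cdot 8 \sqrt{11} = \frac{12 \cdot 8 \sqrt{11}}{49} = \frac{96 \sqrt{11}}{49}$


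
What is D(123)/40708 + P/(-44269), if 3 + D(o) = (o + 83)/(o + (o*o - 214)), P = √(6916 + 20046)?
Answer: -109/1485842 - √26962/44269 ≈ -0.0037825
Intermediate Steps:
P = √26962 ≈ 164.20
D(o) = -3 + (83 + o)/(-214 + o + o²) (D(o) = -3 + (o + 83)/(o + (o*o - 214)) = -3 + (83 + o)/(o + (o² - 214)) = -3 + (83 + o)/(o + (-214 + o²)) = -3 + (83 + o)/(-214 + o + o²))
D(123)/40708 + P/(-44269) = ((725 - 3*123² - 2*123)/(-214 + 123 + 123²))/40708 + √26962/(-44269) = ((725 - 3*15129 - 246)/(-214 + 123 + 15129))*(1/40708) + √26962*(-1/44269) = ((725 - 45387 - 246)/15038)*(1/40708) - √26962/44269 = ((1/15038)*(-44908))*(1/40708) - √26962/44269 = -218/73*1/40708 - √26962/44269 = -109/1485842 - √26962/44269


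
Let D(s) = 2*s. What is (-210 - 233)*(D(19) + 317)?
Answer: -157265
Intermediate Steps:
(-210 - 233)*(D(19) + 317) = (-210 - 233)*(2*19 + 317) = -443*(38 + 317) = -443*355 = -157265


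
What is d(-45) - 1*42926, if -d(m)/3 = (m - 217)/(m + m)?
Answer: -644021/15 ≈ -42935.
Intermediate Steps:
d(m) = -3*(-217 + m)/(2*m) (d(m) = -3*(m - 217)/(m + m) = -3*(-217 + m)/(2*m))
d(-45) - 1*42926 = (3/2)*(217 - 1*(-45))/(-45) - 1*42926 = (3/2)*(-1/45)*(217 + 45) - 42926 = (3/2)*(-1/45)*262 - 42926 = -131/15 - 42926 = -644021/15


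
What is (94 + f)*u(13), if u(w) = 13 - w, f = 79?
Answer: 0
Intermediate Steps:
(94 + f)*u(13) = (94 + 79)*(13 - 1*13) = 173*(13 - 13) = 173*0 = 0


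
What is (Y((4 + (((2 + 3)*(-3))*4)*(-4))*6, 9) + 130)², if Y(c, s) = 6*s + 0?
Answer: 33856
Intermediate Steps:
Y(c, s) = 6*s
(Y((4 + (((2 + 3)*(-3))*4)*(-4))*6, 9) + 130)² = (6*9 + 130)² = (54 + 130)² = 184² = 33856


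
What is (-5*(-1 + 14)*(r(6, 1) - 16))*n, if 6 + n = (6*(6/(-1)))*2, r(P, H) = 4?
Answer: -60840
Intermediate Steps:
n = -78 (n = -6 + (6*(6/(-1)))*2 = -6 + (6*(6*(-1)))*2 = -6 + (6*(-6))*2 = -6 - 36*2 = -6 - 72 = -78)
(-5*(-1 + 14)*(r(6, 1) - 16))*n = -5*(-1 + 14)*(4 - 16)*(-78) = -65*(-12)*(-78) = -5*(-156)*(-78) = 780*(-78) = -60840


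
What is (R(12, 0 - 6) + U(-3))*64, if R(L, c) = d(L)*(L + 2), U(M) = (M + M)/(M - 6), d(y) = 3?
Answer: 8192/3 ≈ 2730.7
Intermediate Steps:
U(M) = 2*M/(-6 + M) (U(M) = (2*M)/(-6 + M) = 2*M/(-6 + M))
R(L, c) = 6 + 3*L (R(L, c) = 3*(L + 2) = 3*(2 + L) = 6 + 3*L)
(R(12, 0 - 6) + U(-3))*64 = ((6 + 3*12) + 2*(-3)/(-6 - 3))*64 = ((6 + 36) + 2*(-3)/(-9))*64 = (42 + 2*(-3)*(-⅑))*64 = (42 + ⅔)*64 = (128/3)*64 = 8192/3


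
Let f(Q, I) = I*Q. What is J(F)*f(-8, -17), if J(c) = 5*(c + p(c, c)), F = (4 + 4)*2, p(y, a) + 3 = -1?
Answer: 8160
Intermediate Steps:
p(y, a) = -4 (p(y, a) = -3 - 1 = -4)
F = 16 (F = 8*2 = 16)
J(c) = -20 + 5*c (J(c) = 5*(c - 4) = 5*(-4 + c) = -20 + 5*c)
J(F)*f(-8, -17) = (-20 + 5*16)*(-17*(-8)) = (-20 + 80)*136 = 60*136 = 8160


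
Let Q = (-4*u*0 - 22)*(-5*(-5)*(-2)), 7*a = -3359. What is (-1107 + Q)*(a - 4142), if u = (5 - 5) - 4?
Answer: 32353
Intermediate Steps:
u = -4 (u = 0 - 4 = -4)
a = -3359/7 (a = (1/7)*(-3359) = -3359/7 ≈ -479.86)
Q = 1100 (Q = (-4*(-4)*0 - 22)*(-5*(-5)*(-2)) = (16*0 - 22)*(25*(-2)) = (0 - 22)*(-50) = -22*(-50) = 1100)
(-1107 + Q)*(a - 4142) = (-1107 + 1100)*(-3359/7 - 4142) = -7*(-32353/7) = 32353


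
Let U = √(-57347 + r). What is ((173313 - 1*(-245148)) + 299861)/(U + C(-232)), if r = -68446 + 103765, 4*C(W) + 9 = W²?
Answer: 154625993720/2896406673 - 22986304*I*√5507/2896406673 ≈ 53.385 - 0.58893*I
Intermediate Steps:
C(W) = -9/4 + W²/4
r = 35319
U = 2*I*√5507 (U = √(-57347 + 35319) = √(-22028) = 2*I*√5507 ≈ 148.42*I)
((173313 - 1*(-245148)) + 299861)/(U + C(-232)) = ((173313 - 1*(-245148)) + 299861)/(2*I*√5507 + (-9/4 + (¼)*(-232)²)) = ((173313 + 245148) + 299861)/(2*I*√5507 + (-9/4 + (¼)*53824)) = (418461 + 299861)/(2*I*√5507 + (-9/4 + 13456)) = 718322/(2*I*√5507 + 53815/4) = 718322/(53815/4 + 2*I*√5507)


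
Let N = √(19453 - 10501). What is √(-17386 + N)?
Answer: √(-17386 + 2*√2238) ≈ 131.5*I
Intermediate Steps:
N = 2*√2238 (N = √8952 = 2*√2238 ≈ 94.615)
√(-17386 + N) = √(-17386 + 2*√2238)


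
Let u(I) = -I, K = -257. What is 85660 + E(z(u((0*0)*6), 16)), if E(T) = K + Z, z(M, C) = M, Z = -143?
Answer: 85260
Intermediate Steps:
E(T) = -400 (E(T) = -257 - 143 = -400)
85660 + E(z(u((0*0)*6), 16)) = 85660 - 400 = 85260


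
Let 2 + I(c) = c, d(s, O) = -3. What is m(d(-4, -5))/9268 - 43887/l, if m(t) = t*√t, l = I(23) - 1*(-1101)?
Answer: -14629/374 - 3*I*√3/9268 ≈ -39.115 - 0.00056066*I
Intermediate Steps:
I(c) = -2 + c
l = 1122 (l = (-2 + 23) - 1*(-1101) = 21 + 1101 = 1122)
m(t) = t^(3/2)
m(d(-4, -5))/9268 - 43887/l = (-3)^(3/2)/9268 - 43887/1122 = -3*I*√3*(1/9268) - 43887*1/1122 = -3*I*√3/9268 - 14629/374 = -14629/374 - 3*I*√3/9268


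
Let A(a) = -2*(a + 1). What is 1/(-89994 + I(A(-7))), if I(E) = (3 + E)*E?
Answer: -1/89814 ≈ -1.1134e-5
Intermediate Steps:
A(a) = -2 - 2*a (A(a) = -2*(1 + a) = -2 - 2*a)
I(E) = E*(3 + E)
1/(-89994 + I(A(-7))) = 1/(-89994 + (-2 - 2*(-7))*(3 + (-2 - 2*(-7)))) = 1/(-89994 + (-2 + 14)*(3 + (-2 + 14))) = 1/(-89994 + 12*(3 + 12)) = 1/(-89994 + 12*15) = 1/(-89994 + 180) = 1/(-89814) = -1/89814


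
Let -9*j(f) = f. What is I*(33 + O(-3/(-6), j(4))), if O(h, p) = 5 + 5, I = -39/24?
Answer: -559/8 ≈ -69.875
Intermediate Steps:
I = -13/8 (I = -39*1/24 = -13/8 ≈ -1.6250)
j(f) = -f/9
O(h, p) = 10
I*(33 + O(-3/(-6), j(4))) = -13*(33 + 10)/8 = -13/8*43 = -559/8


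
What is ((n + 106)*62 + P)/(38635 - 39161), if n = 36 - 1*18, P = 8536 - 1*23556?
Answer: 3666/263 ≈ 13.939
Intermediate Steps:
P = -15020 (P = 8536 - 23556 = -15020)
n = 18 (n = 36 - 18 = 18)
((n + 106)*62 + P)/(38635 - 39161) = ((18 + 106)*62 - 15020)/(38635 - 39161) = (124*62 - 15020)/(-526) = (7688 - 15020)*(-1/526) = -7332*(-1/526) = 3666/263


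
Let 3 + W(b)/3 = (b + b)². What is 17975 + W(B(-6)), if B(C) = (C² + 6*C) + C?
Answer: 18398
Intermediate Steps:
B(C) = C² + 7*C
W(b) = -9 + 12*b² (W(b) = -9 + 3*(b + b)² = -9 + 3*(2*b)² = -9 + 3*(4*b²) = -9 + 12*b²)
17975 + W(B(-6)) = 17975 + (-9 + 12*(-6*(7 - 6))²) = 17975 + (-9 + 12*(-6*1)²) = 17975 + (-9 + 12*(-6)²) = 17975 + (-9 + 12*36) = 17975 + (-9 + 432) = 17975 + 423 = 18398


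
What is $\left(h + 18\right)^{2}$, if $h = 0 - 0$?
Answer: $324$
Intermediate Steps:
$h = 0$ ($h = 0 + 0 = 0$)
$\left(h + 18\right)^{2} = \left(0 + 18\right)^{2} = 18^{2} = 324$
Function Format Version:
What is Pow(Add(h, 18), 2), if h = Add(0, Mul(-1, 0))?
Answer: 324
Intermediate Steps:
h = 0 (h = Add(0, 0) = 0)
Pow(Add(h, 18), 2) = Pow(Add(0, 18), 2) = Pow(18, 2) = 324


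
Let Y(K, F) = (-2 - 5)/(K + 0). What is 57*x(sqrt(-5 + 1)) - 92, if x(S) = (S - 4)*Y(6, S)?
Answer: 174 - 133*I ≈ 174.0 - 133.0*I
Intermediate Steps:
Y(K, F) = -7/K
x(S) = 14/3 - 7*S/6 (x(S) = (S - 4)*(-7/6) = (-4 + S)*(-7*1/6) = (-4 + S)*(-7/6) = 14/3 - 7*S/6)
57*x(sqrt(-5 + 1)) - 92 = 57*(14/3 - 7*sqrt(-5 + 1)/6) - 92 = 57*(14/3 - 7*I/3) - 92 = (266 - 133*I) - 92 = 174 - 133*I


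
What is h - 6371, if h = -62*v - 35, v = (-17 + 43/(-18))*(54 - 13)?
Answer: 385925/9 ≈ 42881.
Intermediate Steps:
v = -14309/18 (v = (-17 + 43*(-1/18))*41 = (-17 - 43/18)*41 = -349/18*41 = -14309/18 ≈ -794.94)
h = 443264/9 (h = -62*(-14309/18) - 35 = 443579/9 - 35 = 443264/9 ≈ 49252.)
h - 6371 = 443264/9 - 6371 = 385925/9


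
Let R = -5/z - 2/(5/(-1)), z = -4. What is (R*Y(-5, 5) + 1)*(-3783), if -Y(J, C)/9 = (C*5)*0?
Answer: -3783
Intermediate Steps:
Y(J, C) = 0 (Y(J, C) = -9*C*5*0 = -9*5*C*0 = -9*0 = 0)
R = 33/20 (R = -5/(-4) - 2/(5/(-1)) = -5*(-1/4) - 2/(5*(-1)) = 5/4 - 2/(-5) = 5/4 - 2*(-1/5) = 5/4 + 2/5 = 33/20 ≈ 1.6500)
(R*Y(-5, 5) + 1)*(-3783) = ((33/20)*0 + 1)*(-3783) = (0 + 1)*(-3783) = 1*(-3783) = -3783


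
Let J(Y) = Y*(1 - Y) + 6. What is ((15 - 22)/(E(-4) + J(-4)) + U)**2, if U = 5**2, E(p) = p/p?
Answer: 110224/169 ≈ 652.21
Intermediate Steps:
E(p) = 1
J(Y) = 6 + Y*(1 - Y)
U = 25
((15 - 22)/(E(-4) + J(-4)) + U)**2 = ((15 - 22)/(1 + (6 - 4 - 1*(-4)**2)) + 25)**2 = (-7/(1 + (6 - 4 - 1*16)) + 25)**2 = (-7/(1 + (6 - 4 - 16)) + 25)**2 = (-7/(1 - 14) + 25)**2 = (-7/(-13) + 25)**2 = (-7*(-1/13) + 25)**2 = (7/13 + 25)**2 = (332/13)**2 = 110224/169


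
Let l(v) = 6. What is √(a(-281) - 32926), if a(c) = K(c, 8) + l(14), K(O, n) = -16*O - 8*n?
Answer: 2*I*√7122 ≈ 168.78*I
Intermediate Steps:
a(c) = -58 - 16*c (a(c) = (-16*c - 8*8) + 6 = (-16*c - 64) + 6 = (-64 - 16*c) + 6 = -58 - 16*c)
√(a(-281) - 32926) = √((-58 - 16*(-281)) - 32926) = √((-58 + 4496) - 32926) = √(4438 - 32926) = √(-28488) = 2*I*√7122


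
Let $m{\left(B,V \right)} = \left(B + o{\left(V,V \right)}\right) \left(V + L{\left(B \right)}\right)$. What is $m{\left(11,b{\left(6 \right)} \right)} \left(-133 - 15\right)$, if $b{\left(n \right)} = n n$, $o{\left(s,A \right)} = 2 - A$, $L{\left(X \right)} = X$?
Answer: $159988$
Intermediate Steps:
$b{\left(n \right)} = n^{2}$
$m{\left(B,V \right)} = \left(B + V\right) \left(2 + B - V\right)$ ($m{\left(B,V \right)} = \left(B - \left(-2 + V\right)\right) \left(V + B\right) = \left(2 + B - V\right) \left(B + V\right) = \left(B + V\right) \left(2 + B - V\right)$)
$m{\left(11,b{\left(6 \right)} \right)} \left(-133 - 15\right) = \left(11^{2} - \left(6^{2}\right)^{2} + 2 \cdot 11 + 2 \cdot 6^{2}\right) \left(-133 - 15\right) = \left(121 - 36^{2} + 22 + 2 \cdot 36\right) \left(-148\right) = \left(121 - 1296 + 22 + 72\right) \left(-148\right) = \left(-1081\right) \left(-148\right) = 159988$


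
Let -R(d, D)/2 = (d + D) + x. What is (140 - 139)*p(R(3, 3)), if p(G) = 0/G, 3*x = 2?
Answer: 0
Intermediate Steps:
x = ⅔ (x = (⅓)*2 = ⅔ ≈ 0.66667)
R(d, D) = -4/3 - 2*D - 2*d (R(d, D) = -2*((d + D) + ⅔) = -2*((D + d) + ⅔) = -2*(⅔ + D + d) = -4/3 - 2*D - 2*d)
p(G) = 0
(140 - 139)*p(R(3, 3)) = (140 - 139)*0 = 1*0 = 0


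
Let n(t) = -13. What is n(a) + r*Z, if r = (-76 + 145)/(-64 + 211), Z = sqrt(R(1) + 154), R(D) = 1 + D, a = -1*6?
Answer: -13 + 46*sqrt(39)/49 ≈ -7.1374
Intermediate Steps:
a = -6
Z = 2*sqrt(39) (Z = sqrt((1 + 1) + 154) = sqrt(2 + 154) = sqrt(156) = 2*sqrt(39) ≈ 12.490)
r = 23/49 (r = 69/147 = 69*(1/147) = 23/49 ≈ 0.46939)
n(a) + r*Z = -13 + 23*(2*sqrt(39))/49 = -13 + 46*sqrt(39)/49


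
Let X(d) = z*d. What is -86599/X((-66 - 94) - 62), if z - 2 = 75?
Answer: 86599/17094 ≈ 5.0660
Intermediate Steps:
z = 77 (z = 2 + 75 = 77)
X(d) = 77*d
-86599/X((-66 - 94) - 62) = -86599*1/(77*((-66 - 94) - 62)) = -86599*1/(77*(-160 - 62)) = -86599/(77*(-222)) = -86599/(-17094) = -86599*(-1/17094) = 86599/17094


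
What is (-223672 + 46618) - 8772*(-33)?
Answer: 112422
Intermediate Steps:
(-223672 + 46618) - 8772*(-33) = -177054 + 289476 = 112422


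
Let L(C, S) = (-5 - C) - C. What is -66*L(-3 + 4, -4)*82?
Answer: 37884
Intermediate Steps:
L(C, S) = -5 - 2*C
-66*L(-3 + 4, -4)*82 = -66*(-5 - 2*(-3 + 4))*82 = -66*(-5 - 2*1)*82 = -66*(-5 - 2)*82 = -66*(-7)*82 = 462*82 = 37884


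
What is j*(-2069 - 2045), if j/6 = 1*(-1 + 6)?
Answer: -123420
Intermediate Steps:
j = 30 (j = 6*(1*(-1 + 6)) = 6*(1*5) = 6*5 = 30)
j*(-2069 - 2045) = 30*(-2069 - 2045) = 30*(-4114) = -123420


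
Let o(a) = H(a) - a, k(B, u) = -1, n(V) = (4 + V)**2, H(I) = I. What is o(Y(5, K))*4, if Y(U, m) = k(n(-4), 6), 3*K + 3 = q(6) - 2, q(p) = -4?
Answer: 0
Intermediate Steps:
K = -3 (K = -1 + (-4 - 2)/3 = -1 + (1/3)*(-6) = -1 - 2 = -3)
Y(U, m) = -1
o(a) = 0 (o(a) = a - a = 0)
o(Y(5, K))*4 = 0*4 = 0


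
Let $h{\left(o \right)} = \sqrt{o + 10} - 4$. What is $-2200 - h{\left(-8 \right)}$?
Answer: $-2196 - \sqrt{2} \approx -2197.4$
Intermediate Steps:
$h{\left(o \right)} = -4 + \sqrt{10 + o}$ ($h{\left(o \right)} = \sqrt{10 + o} - 4 = -4 + \sqrt{10 + o}$)
$-2200 - h{\left(-8 \right)} = -2200 - \left(-4 + \sqrt{10 - 8}\right) = -2200 - \left(-4 + \sqrt{2}\right) = -2200 + \left(4 - \sqrt{2}\right) = -2196 - \sqrt{2}$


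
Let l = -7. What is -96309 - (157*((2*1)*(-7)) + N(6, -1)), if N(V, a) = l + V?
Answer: -94110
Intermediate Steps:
N(V, a) = -7 + V
-96309 - (157*((2*1)*(-7)) + N(6, -1)) = -96309 - (157*((2*1)*(-7)) + (-7 + 6)) = -96309 - (157*(2*(-7)) - 1) = -96309 - (157*(-14) - 1) = -96309 - (-2198 - 1) = -96309 - 1*(-2199) = -96309 + 2199 = -94110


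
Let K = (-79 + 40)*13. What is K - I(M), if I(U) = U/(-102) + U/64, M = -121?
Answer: -1652549/3264 ≈ -506.30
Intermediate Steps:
I(U) = 19*U/3264 (I(U) = U*(-1/102) + U*(1/64) = -U/102 + U/64 = 19*U/3264)
K = -507 (K = -39*13 = -507)
K - I(M) = -507 - 19*(-121)/3264 = -507 - 1*(-2299/3264) = -507 + 2299/3264 = -1652549/3264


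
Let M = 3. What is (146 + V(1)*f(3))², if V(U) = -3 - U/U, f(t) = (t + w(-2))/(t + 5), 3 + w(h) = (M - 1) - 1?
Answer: 84681/4 ≈ 21170.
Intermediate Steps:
w(h) = -2 (w(h) = -3 + ((3 - 1) - 1) = -3 + (2 - 1) = -3 + 1 = -2)
f(t) = (-2 + t)/(5 + t) (f(t) = (t - 2)/(t + 5) = (-2 + t)/(5 + t))
V(U) = -4 (V(U) = -3 - 1*1 = -3 - 1 = -4)
(146 + V(1)*f(3))² = (146 - 4*(-2 + 3)/(5 + 3))² = (146 - 4/8)² = (146 - 1/2)² = (146 - 4*⅛)² = (146 - ½)² = (291/2)² = 84681/4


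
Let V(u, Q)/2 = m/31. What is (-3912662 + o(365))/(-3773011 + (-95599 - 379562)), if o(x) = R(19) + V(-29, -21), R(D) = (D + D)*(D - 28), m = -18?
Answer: 30325790/32923333 ≈ 0.92110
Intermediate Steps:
V(u, Q) = -36/31 (V(u, Q) = 2*(-18/31) = -36/31)
R(D) = 2*D*(-28 + D) (R(D) = (2*D)*(-28 + D) = 2*D*(-28 + D))
o(x) = -10638/31 (o(x) = 2*19*(-28 + 19) - 36/31 = 2*19*(-9) - 36/31 = -342 - 36/31 = -10638/31)
(-3912662 + o(365))/(-3773011 + (-95599 - 379562)) = (-3912662 - 10638/31)/(-3773011 + (-95599 - 379562)) = -121303160/(31*(-3773011 - 475161)) = -121303160/31/(-4248172) = -121303160/31*(-1/4248172) = 30325790/32923333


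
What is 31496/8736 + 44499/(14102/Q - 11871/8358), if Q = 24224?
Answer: -819804645984115/15442571508 ≈ -53087.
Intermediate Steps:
31496/8736 + 44499/(14102/Q - 11871/8358) = 31496/8736 + 44499/(14102/24224 - 11871/8358) = 31496*(1/8736) + 44499/(14102*(1/24224) - 11871*1/8358) = 3937/1092 + 44499/(7051/12112 - 3957/2786) = 3937/1092 + 44499/(-14141549/16872016) = 3937/1092 + 44499*(-16872016/14141549) = 3937/1092 - 750787839984/14141549 = -819804645984115/15442571508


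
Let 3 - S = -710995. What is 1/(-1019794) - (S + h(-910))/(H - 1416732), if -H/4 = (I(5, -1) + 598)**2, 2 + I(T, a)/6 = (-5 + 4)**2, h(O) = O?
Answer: 181035165821/718594782718 ≈ 0.25193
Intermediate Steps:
I(T, a) = -6 (I(T, a) = -12 + 6*(-5 + 4)**2 = -12 + 6*(-1)**2 = -12 + 6*1 = -12 + 6 = -6)
S = 710998 (S = 3 - 1*(-710995) = 3 + 710995 = 710998)
H = -1401856 (H = -4*(-6 + 598)**2 = -4*592**2 = -4*350464 = -1401856)
1/(-1019794) - (S + h(-910))/(H - 1416732) = 1/(-1019794) - (710998 - 910)/(-1401856 - 1416732) = -1/1019794 - 710088/(-2818588) = -1/1019794 - 710088*(-1)/2818588 = -1/1019794 - 1*(-177522/704647) = -1/1019794 + 177522/704647 = 181035165821/718594782718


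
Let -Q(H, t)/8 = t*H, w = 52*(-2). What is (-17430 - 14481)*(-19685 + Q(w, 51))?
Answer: -725879517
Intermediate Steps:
w = -104
Q(H, t) = -8*H*t (Q(H, t) = -8*t*H = -8*H*t)
(-17430 - 14481)*(-19685 + Q(w, 51)) = (-17430 - 14481)*(-19685 - 8*(-104)*51) = -31911*(-19685 + 42432) = -31911*22747 = -725879517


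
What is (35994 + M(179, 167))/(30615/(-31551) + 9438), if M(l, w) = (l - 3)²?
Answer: 54178730/7634557 ≈ 7.0965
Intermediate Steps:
M(l, w) = (-3 + l)²
(35994 + M(179, 167))/(30615/(-31551) + 9438) = (35994 + (-3 + 179)²)/(30615/(-31551) + 9438) = (35994 + 176²)/(30615*(-1/31551) + 9438) = (35994 + 30976)/(-785/809 + 9438) = 66970/(7634557/809) = 66970*(809/7634557) = 54178730/7634557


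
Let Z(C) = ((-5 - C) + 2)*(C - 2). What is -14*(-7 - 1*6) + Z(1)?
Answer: 186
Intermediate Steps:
Z(C) = (-3 - C)*(-2 + C)
-14*(-7 - 1*6) + Z(1) = -14*(-7 - 1*6) + (6 - 1*1 - 1*1**2) = -14*(-7 - 6) + (6 - 1 - 1*1) = -14*(-13) + (6 - 1 - 1) = 182 + 4 = 186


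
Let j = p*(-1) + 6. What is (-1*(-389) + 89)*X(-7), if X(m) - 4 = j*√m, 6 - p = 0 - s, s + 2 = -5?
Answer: 1912 + 3346*I*√7 ≈ 1912.0 + 8852.7*I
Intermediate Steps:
s = -7 (s = -2 - 5 = -7)
p = -1 (p = 6 - (0 - 1*(-7)) = 6 - (0 + 7) = 6 - 1*7 = 6 - 7 = -1)
j = 7 (j = -1*(-1) + 6 = 1 + 6 = 7)
X(m) = 4 + 7*√m
(-1*(-389) + 89)*X(-7) = (-1*(-389) + 89)*(4 + 7*√(-7)) = (389 + 89)*(4 + 7*(I*√7)) = 478*(4 + 7*I*√7) = 1912 + 3346*I*√7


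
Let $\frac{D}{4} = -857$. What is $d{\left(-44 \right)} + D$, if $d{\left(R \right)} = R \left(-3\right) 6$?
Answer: $-2636$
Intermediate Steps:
$D = -3428$ ($D = 4 \left(-857\right) = -3428$)
$d{\left(R \right)} = - 18 R$ ($d{\left(R \right)} = - 3 R 6 = - 18 R$)
$d{\left(-44 \right)} + D = \left(-18\right) \left(-44\right) - 3428 = 792 - 3428 = -2636$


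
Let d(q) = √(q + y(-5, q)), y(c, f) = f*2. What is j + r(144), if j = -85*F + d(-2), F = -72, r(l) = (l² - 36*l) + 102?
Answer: 21774 + I*√6 ≈ 21774.0 + 2.4495*I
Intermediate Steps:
y(c, f) = 2*f
r(l) = 102 + l² - 36*l
d(q) = √3*√q (d(q) = √(q + 2*q) = √(3*q) = √3*√q)
j = 6120 + I*√6 (j = -85*(-72) + √3*√(-2) = 6120 + √3*(I*√2) = 6120 + I*√6 ≈ 6120.0 + 2.4495*I)
j + r(144) = (6120 + I*√6) + (102 + 144² - 36*144) = (6120 + I*√6) + (102 + 20736 - 5184) = (6120 + I*√6) + 15654 = 21774 + I*√6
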